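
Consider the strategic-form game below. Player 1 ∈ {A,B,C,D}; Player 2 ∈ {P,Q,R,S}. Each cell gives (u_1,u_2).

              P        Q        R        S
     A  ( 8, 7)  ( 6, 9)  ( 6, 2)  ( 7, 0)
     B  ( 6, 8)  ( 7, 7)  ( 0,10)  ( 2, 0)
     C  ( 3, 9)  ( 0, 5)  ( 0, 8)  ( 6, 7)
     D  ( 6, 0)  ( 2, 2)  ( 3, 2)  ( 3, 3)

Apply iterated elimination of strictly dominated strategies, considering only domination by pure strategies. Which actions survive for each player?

P1 drop C (A beats it: P:8>3 Q:6>0 R:6>0 S:7>6)
P1 drop D (A beats it: P:8>6 Q:6>2 R:6>3 S:7>3)
P2 drop S (P beats it: A:7>0 B:8>0)
P1→{A,B} P2→{P,Q,R}

IESDS → P1:{A,B} P2:{P,Q,R}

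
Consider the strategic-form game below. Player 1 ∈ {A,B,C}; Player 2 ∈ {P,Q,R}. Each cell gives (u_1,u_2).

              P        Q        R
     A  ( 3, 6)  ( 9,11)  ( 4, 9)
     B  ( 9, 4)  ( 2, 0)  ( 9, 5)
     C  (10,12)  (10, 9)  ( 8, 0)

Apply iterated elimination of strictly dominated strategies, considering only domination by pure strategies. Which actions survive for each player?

IESDS → P1:{B,C} P2:{P,R}

P1 drop A (C beats it: P:10>3 Q:10>9 R:8>4)
P2 drop Q (P beats it: B:4>0 C:12>9)
P1→{B,C} P2→{P,R}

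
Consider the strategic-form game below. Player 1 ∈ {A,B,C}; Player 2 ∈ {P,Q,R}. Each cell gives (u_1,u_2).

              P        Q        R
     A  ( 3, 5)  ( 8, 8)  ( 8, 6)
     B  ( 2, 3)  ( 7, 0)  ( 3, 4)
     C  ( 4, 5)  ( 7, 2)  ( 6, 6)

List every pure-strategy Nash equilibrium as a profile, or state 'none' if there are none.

Nash profiles: (A,Q)

(A,P): not NE [P1→C gives 4>3; P2→Q gives 8>5]
(A,Q): NE
(A,R): not NE [P2→Q gives 8>6]
(B,P): not NE [P1→C gives 4>2; P2→R gives 4>3]
(B,Q): not NE [P1→A gives 8>7; P2→R gives 4>0]
(B,R): not NE [P1→A gives 8>3]
(C,P): not NE [P2→R gives 6>5]
(C,Q): not NE [P1→A gives 8>7; P2→R gives 6>2]
(C,R): not NE [P1→A gives 8>6]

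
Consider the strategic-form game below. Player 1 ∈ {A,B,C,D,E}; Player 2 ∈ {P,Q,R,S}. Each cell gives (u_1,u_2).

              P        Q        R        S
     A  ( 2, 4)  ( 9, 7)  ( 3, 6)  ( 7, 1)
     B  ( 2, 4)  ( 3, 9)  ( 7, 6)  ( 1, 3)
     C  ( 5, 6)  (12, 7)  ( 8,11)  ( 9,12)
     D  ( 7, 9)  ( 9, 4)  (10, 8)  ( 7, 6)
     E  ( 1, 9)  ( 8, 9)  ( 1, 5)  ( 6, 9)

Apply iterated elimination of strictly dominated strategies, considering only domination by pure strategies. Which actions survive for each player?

P1 drop A (C beats it: P:5>2 Q:12>9 R:8>3 S:9>7)
P1 drop B (C beats it: P:5>2 Q:12>3 R:8>7 S:9>1)
P1 drop E (C beats it: P:5>1 Q:12>8 R:8>1 S:9>6)
P2 drop Q (R beats it: C:11>7 D:8>4)
P1→{C,D} P2→{P,R,S}

Survivors P1:{C,D} P2:{P,R,S}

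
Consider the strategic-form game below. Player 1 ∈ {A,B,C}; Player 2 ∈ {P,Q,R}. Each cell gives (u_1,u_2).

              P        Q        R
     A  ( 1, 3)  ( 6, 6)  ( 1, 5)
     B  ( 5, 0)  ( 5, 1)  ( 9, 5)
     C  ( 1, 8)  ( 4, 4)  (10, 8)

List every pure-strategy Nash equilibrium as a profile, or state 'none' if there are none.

NE set: (A,Q), (C,R)

(A,P): not NE [P1→B gives 5>1; P2→Q gives 6>3]
(A,Q): NE
(A,R): not NE [P1→C gives 10>1; P2→Q gives 6>5]
(B,P): not NE [P2→R gives 5>0]
(B,Q): not NE [P1→A gives 6>5; P2→R gives 5>1]
(B,R): not NE [P1→C gives 10>9]
(C,P): not NE [P1→B gives 5>1]
(C,Q): not NE [P1→A gives 6>4; P2→R gives 8>4]
(C,R): NE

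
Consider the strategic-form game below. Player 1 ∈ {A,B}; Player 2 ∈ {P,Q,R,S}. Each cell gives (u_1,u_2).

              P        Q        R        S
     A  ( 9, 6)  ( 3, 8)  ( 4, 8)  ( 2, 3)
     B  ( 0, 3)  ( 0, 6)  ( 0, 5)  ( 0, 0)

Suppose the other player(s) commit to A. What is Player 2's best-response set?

P2 best: {Q,R}

u_2(P vs A) = 6
u_2(Q vs A) = 8
u_2(R vs A) = 8
u_2(S vs A) = 3
max payoff 8 at {Q,R}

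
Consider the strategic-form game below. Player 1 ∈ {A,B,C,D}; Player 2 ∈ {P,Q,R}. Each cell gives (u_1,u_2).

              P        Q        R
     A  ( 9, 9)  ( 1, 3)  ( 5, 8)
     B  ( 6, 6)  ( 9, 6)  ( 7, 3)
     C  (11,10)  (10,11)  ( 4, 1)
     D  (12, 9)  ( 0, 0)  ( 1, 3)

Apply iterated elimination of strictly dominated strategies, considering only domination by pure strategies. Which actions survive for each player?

Survivors P1:{C,D} P2:{P,Q}

P2 drop R (P beats it: A:9>8 B:6>3 C:10>1 D:9>3)
P1 drop A (C beats it: P:11>9 Q:10>1)
P1 drop B (C beats it: P:11>6 Q:10>9)
P1→{C,D} P2→{P,Q}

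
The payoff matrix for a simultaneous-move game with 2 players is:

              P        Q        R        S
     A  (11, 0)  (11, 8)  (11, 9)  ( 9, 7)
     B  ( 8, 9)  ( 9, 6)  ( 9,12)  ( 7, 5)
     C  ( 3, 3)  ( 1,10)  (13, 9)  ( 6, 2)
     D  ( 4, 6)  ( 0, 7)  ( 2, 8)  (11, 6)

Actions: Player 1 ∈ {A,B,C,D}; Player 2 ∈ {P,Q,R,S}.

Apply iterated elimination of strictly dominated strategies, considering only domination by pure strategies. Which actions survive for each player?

P1 drop B (A beats it: P:11>8 Q:11>9 R:11>9 S:9>7)
P2 drop P (Q beats it: A:8>0 C:10>3 D:7>6)
P2 drop S (Q beats it: A:8>7 C:10>2 D:7>6)
P1 drop D (A beats it: Q:11>0 R:11>2)
P1→{A,C} P2→{Q,R}

Remaining: P1:{A,C} P2:{Q,R}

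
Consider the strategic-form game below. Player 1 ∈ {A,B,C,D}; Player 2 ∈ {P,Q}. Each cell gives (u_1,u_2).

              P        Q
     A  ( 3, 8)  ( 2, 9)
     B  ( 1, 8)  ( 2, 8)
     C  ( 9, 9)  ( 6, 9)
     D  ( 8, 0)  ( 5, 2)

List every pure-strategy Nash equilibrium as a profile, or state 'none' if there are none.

PSNE = {(C,P), (C,Q)}

(A,P): not NE [P1→C gives 9>3; P2→Q gives 9>8]
(A,Q): not NE [P1→C gives 6>2]
(B,P): not NE [P1→C gives 9>1]
(B,Q): not NE [P1→C gives 6>2]
(C,P): NE
(C,Q): NE
(D,P): not NE [P1→C gives 9>8; P2→Q gives 2>0]
(D,Q): not NE [P1→C gives 6>5]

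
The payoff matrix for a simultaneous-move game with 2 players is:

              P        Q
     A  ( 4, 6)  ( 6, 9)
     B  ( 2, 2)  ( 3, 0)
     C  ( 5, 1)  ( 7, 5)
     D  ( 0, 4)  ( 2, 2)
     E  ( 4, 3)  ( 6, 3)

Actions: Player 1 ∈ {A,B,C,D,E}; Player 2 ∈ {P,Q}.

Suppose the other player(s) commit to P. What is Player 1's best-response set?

u_1(A vs P) = 4
u_1(B vs P) = 2
u_1(C vs P) = 5
u_1(D vs P) = 0
u_1(E vs P) = 4
max payoff 5 at {C}

argmax u_1 = {C}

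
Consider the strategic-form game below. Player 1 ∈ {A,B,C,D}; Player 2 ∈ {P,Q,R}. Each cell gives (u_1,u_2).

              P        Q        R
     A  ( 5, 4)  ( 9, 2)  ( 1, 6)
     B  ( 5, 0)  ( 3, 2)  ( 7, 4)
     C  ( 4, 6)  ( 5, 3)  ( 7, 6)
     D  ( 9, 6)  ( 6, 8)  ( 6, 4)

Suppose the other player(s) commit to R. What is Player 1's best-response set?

u_1(A vs R) = 1
u_1(B vs R) = 7
u_1(C vs R) = 7
u_1(D vs R) = 6
max payoff 7 at {B,C}

P1 best: {B,C}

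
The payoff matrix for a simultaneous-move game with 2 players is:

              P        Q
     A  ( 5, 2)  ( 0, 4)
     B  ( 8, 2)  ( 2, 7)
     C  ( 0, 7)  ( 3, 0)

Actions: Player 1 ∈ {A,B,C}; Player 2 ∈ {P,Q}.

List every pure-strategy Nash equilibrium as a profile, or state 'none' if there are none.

(A,P): not NE [P1→B gives 8>5; P2→Q gives 4>2]
(A,Q): not NE [P1→C gives 3>0]
(B,P): not NE [P2→Q gives 7>2]
(B,Q): not NE [P1→C gives 3>2]
(C,P): not NE [P1→B gives 8>0]
(C,Q): not NE [P2→P gives 7>0]

Equilibria: none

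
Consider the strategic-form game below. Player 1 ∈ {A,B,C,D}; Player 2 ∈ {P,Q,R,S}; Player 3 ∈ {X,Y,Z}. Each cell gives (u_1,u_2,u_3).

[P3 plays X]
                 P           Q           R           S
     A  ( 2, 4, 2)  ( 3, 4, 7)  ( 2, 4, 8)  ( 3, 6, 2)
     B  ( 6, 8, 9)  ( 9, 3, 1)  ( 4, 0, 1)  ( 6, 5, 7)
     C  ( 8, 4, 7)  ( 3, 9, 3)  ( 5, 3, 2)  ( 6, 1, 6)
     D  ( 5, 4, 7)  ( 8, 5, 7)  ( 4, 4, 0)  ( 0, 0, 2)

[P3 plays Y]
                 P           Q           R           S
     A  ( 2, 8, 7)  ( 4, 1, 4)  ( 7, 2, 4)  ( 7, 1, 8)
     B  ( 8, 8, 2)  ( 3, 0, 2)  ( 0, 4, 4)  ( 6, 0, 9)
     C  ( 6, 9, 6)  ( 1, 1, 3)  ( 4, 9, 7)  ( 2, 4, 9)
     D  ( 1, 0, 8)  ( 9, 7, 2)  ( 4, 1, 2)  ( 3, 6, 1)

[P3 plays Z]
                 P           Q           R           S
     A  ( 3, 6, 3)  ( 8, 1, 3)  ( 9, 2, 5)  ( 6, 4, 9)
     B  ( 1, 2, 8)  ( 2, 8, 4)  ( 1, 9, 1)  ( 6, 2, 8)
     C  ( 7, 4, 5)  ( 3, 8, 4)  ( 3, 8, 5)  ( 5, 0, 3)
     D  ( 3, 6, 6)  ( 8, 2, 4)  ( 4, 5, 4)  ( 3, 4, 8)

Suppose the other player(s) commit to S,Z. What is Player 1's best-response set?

argmax u_1 = {A,B}

u_1(A vs S,Z) = 6
u_1(B vs S,Z) = 6
u_1(C vs S,Z) = 5
u_1(D vs S,Z) = 3
max payoff 6 at {A,B}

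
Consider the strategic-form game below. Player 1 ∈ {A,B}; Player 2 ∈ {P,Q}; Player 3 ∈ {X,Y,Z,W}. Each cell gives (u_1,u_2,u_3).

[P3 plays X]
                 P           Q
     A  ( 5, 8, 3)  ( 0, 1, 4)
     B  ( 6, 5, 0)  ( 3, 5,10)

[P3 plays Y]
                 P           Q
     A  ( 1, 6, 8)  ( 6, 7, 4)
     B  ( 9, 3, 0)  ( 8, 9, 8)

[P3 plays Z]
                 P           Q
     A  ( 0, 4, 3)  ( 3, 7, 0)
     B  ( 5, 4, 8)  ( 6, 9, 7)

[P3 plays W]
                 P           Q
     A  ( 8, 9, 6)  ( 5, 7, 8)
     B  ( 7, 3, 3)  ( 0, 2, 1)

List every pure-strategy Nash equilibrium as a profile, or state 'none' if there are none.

(A,P,X): not NE [P1→B gives 6>5; P3→Y gives 8>3]
(A,P,Y): not NE [P1→B gives 9>1; P2→Q gives 7>6]
(A,P,Z): not NE [P1→B gives 5>0; P2→Q gives 7>4; P3→Y gives 8>3]
(A,P,W): not NE [P3→Y gives 8>6]
(A,Q,X): not NE [P1→B gives 3>0; P2→P gives 8>1; P3→W gives 8>4]
(A,Q,Y): not NE [P1→B gives 8>6; P3→W gives 8>4]
(A,Q,Z): not NE [P1→B gives 6>3; P3→W gives 8>0]
(A,Q,W): not NE [P2→P gives 9>7]
(B,P,X): not NE [P3→Z gives 8>0]
(B,P,Y): not NE [P2→Q gives 9>3; P3→Z gives 8>0]
(B,P,Z): not NE [P2→Q gives 9>4]
(B,P,W): not NE [P1→A gives 8>7; P3→Z gives 8>3]
(B,Q,X): NE
(B,Q,Y): not NE [P3→X gives 10>8]
(B,Q,Z): not NE [P3→X gives 10>7]
(B,Q,W): not NE [P1→A gives 5>0; P2→P gives 3>2; P3→X gives 10>1]

PSNE = {(B,Q,X)}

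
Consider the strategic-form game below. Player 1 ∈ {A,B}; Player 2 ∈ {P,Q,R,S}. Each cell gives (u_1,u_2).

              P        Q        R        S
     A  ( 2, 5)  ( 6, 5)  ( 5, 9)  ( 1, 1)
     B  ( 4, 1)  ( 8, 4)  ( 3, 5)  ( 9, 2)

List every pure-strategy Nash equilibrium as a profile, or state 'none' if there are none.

(A,P): not NE [P1→B gives 4>2; P2→R gives 9>5]
(A,Q): not NE [P1→B gives 8>6; P2→R gives 9>5]
(A,R): NE
(A,S): not NE [P1→B gives 9>1; P2→R gives 9>1]
(B,P): not NE [P2→R gives 5>1]
(B,Q): not NE [P2→R gives 5>4]
(B,R): not NE [P1→A gives 5>3]
(B,S): not NE [P2→R gives 5>2]

Nash profiles: (A,R)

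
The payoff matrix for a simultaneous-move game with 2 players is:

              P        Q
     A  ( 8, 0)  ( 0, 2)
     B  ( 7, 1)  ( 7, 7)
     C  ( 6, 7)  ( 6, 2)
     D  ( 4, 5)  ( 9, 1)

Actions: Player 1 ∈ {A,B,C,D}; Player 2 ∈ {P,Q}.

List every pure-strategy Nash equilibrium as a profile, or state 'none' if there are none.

(A,P): not NE [P2→Q gives 2>0]
(A,Q): not NE [P1→D gives 9>0]
(B,P): not NE [P1→A gives 8>7; P2→Q gives 7>1]
(B,Q): not NE [P1→D gives 9>7]
(C,P): not NE [P1→A gives 8>6]
(C,Q): not NE [P1→D gives 9>6; P2→P gives 7>2]
(D,P): not NE [P1→A gives 8>4]
(D,Q): not NE [P2→P gives 5>1]

No pure NE.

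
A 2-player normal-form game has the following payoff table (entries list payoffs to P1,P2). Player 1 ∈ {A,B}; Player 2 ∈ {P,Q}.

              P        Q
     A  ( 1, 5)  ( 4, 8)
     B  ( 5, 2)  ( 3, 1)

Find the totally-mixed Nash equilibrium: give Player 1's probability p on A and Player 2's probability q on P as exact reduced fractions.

P1 indiff ⇒ q·1+(1-q)·4 = q·5+(1-q)·3 ⇒ q(-4) = (1-q)(-1) ⇒ q = 1/5
P2 indiff ⇒ p·5+(1-p)·2 = p·8+(1-p)·1 ⇒ p(-3) = (1-p)(-1) ⇒ p = 1/4

p=1/4, q=1/5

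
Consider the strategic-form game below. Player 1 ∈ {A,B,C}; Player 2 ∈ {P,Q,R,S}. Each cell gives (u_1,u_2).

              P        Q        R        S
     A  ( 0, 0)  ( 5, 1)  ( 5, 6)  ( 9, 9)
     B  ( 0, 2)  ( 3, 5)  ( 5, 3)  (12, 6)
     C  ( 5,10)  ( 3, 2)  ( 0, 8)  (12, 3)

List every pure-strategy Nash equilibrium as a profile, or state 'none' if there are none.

NE set: (B,S), (C,P)

(A,P): not NE [P1→C gives 5>0; P2→S gives 9>0]
(A,Q): not NE [P2→S gives 9>1]
(A,R): not NE [P2→S gives 9>6]
(A,S): not NE [P1→C gives 12>9]
(B,P): not NE [P1→C gives 5>0; P2→S gives 6>2]
(B,Q): not NE [P1→A gives 5>3; P2→S gives 6>5]
(B,R): not NE [P2→S gives 6>3]
(B,S): NE
(C,P): NE
(C,Q): not NE [P1→A gives 5>3; P2→P gives 10>2]
(C,R): not NE [P1→B gives 5>0; P2→P gives 10>8]
(C,S): not NE [P2→P gives 10>3]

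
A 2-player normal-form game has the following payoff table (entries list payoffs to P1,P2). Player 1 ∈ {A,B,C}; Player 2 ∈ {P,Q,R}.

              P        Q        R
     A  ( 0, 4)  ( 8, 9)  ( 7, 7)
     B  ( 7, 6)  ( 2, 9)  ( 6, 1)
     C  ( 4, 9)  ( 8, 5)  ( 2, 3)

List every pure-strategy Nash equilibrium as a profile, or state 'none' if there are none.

NE set: (A,Q)

(A,P): not NE [P1→B gives 7>0; P2→Q gives 9>4]
(A,Q): NE
(A,R): not NE [P2→Q gives 9>7]
(B,P): not NE [P2→Q gives 9>6]
(B,Q): not NE [P1→C gives 8>2]
(B,R): not NE [P1→A gives 7>6; P2→Q gives 9>1]
(C,P): not NE [P1→B gives 7>4]
(C,Q): not NE [P2→P gives 9>5]
(C,R): not NE [P1→A gives 7>2; P2→P gives 9>3]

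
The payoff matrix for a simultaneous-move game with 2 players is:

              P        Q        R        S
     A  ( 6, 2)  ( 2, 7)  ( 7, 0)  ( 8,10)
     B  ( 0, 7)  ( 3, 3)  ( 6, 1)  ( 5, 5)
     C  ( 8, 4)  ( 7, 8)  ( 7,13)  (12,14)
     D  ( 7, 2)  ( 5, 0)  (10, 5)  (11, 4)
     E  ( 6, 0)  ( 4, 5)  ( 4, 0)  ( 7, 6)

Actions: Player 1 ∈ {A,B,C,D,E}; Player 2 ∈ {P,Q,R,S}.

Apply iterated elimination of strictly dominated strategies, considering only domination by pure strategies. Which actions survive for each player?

P1 drop A (D beats it: P:7>6 Q:5>2 R:10>7 S:11>8)
P1 drop B (C beats it: P:8>0 Q:7>3 R:7>6 S:12>5)
P1 drop E (C beats it: P:8>6 Q:7>4 R:7>4 S:12>7)
P2 drop P (R beats it: C:13>4 D:5>2)
P2 drop Q (R beats it: C:13>8 D:5>0)
P1→{C,D} P2→{R,S}

IESDS → P1:{C,D} P2:{R,S}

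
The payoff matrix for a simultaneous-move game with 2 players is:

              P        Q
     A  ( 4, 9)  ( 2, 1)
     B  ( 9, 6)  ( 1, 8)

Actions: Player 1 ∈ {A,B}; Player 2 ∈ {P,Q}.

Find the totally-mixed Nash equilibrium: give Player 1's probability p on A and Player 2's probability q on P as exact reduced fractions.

P1 mixes 1/5 on A; P2 mixes 1/6 on P

P1 indiff ⇒ q·4+(1-q)·2 = q·9+(1-q)·1 ⇒ q(-5) = (1-q)(-1) ⇒ q = 1/6
P2 indiff ⇒ p·9+(1-p)·6 = p·1+(1-p)·8 ⇒ p(8) = (1-p)(2) ⇒ p = 1/5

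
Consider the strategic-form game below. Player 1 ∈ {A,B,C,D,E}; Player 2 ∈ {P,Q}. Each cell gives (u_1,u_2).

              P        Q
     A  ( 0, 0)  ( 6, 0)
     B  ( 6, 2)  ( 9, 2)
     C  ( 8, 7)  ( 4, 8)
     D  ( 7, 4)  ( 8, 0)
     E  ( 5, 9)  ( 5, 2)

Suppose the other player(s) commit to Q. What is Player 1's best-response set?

BR_1 = {B}

u_1(A vs Q) = 6
u_1(B vs Q) = 9
u_1(C vs Q) = 4
u_1(D vs Q) = 8
u_1(E vs Q) = 5
max payoff 9 at {B}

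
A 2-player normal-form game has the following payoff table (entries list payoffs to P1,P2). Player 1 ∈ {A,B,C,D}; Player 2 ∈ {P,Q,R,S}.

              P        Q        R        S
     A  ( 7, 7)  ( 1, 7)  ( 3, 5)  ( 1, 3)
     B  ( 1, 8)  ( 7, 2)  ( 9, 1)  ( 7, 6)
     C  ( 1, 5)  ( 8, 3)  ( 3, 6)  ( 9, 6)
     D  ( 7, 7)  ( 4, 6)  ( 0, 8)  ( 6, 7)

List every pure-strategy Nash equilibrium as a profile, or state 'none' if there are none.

(A,P): NE
(A,Q): not NE [P1→C gives 8>1]
(A,R): not NE [P1→B gives 9>3; P2→Q gives 7>5]
(A,S): not NE [P1→C gives 9>1; P2→Q gives 7>3]
(B,P): not NE [P1→D gives 7>1]
(B,Q): not NE [P1→C gives 8>7; P2→P gives 8>2]
(B,R): not NE [P2→P gives 8>1]
(B,S): not NE [P1→C gives 9>7; P2→P gives 8>6]
(C,P): not NE [P1→D gives 7>1; P2→S gives 6>5]
(C,Q): not NE [P2→S gives 6>3]
(C,R): not NE [P1→B gives 9>3]
(C,S): NE
(D,P): not NE [P2→R gives 8>7]
(D,Q): not NE [P1→C gives 8>4; P2→R gives 8>6]
(D,R): not NE [P1→B gives 9>0]
(D,S): not NE [P1→C gives 9>6; P2→R gives 8>7]

Nash profiles: (A,P), (C,S)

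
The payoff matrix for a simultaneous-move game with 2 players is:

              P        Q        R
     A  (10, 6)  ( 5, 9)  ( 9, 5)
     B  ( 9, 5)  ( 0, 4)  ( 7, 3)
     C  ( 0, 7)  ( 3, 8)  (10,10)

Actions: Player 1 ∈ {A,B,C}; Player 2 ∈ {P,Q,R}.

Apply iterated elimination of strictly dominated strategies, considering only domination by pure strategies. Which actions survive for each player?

P1 drop B (A beats it: P:10>9 Q:5>0 R:9>7)
P2 drop P (Q beats it: A:9>6 C:8>7)
P1→{A,C} P2→{Q,R}

Survivors P1:{A,C} P2:{Q,R}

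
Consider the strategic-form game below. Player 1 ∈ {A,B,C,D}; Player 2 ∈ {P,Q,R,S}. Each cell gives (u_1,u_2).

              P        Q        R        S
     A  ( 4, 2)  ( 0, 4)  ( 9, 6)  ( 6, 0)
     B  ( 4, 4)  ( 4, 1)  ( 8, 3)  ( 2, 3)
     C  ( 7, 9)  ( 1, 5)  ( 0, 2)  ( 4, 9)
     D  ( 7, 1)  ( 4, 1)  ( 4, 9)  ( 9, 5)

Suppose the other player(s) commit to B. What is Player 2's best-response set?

argmax u_2 = {P}

u_2(P vs B) = 4
u_2(Q vs B) = 1
u_2(R vs B) = 3
u_2(S vs B) = 3
max payoff 4 at {P}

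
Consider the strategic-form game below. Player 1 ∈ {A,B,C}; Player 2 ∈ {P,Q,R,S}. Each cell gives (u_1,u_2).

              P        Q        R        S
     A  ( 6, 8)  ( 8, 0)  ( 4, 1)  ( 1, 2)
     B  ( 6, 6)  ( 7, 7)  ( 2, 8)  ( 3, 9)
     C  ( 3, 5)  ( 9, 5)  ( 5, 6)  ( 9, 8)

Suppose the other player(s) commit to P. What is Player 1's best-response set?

u_1(A vs P) = 6
u_1(B vs P) = 6
u_1(C vs P) = 3
max payoff 6 at {A,B}

BR_1 = {A,B}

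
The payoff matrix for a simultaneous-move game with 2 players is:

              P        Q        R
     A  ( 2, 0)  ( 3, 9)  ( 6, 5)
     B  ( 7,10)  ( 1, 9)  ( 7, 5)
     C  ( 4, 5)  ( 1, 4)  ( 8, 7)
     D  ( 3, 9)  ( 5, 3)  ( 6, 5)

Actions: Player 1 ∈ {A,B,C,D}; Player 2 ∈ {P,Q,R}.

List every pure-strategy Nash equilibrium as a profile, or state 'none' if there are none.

(A,P): not NE [P1→B gives 7>2; P2→Q gives 9>0]
(A,Q): not NE [P1→D gives 5>3]
(A,R): not NE [P1→C gives 8>6; P2→Q gives 9>5]
(B,P): NE
(B,Q): not NE [P1→D gives 5>1; P2→P gives 10>9]
(B,R): not NE [P1→C gives 8>7; P2→P gives 10>5]
(C,P): not NE [P1→B gives 7>4; P2→R gives 7>5]
(C,Q): not NE [P1→D gives 5>1; P2→R gives 7>4]
(C,R): NE
(D,P): not NE [P1→B gives 7>3]
(D,Q): not NE [P2→P gives 9>3]
(D,R): not NE [P1→C gives 8>6; P2→P gives 9>5]

PSNE = {(B,P), (C,R)}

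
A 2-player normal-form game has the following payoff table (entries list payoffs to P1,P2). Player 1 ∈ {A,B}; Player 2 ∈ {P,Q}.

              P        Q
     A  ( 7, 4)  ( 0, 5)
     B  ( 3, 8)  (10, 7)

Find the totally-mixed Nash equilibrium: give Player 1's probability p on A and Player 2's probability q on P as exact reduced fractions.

P1 indiff ⇒ q·7+(1-q)·0 = q·3+(1-q)·10 ⇒ q(4) = (1-q)(10) ⇒ q = 5/7
P2 indiff ⇒ p·4+(1-p)·8 = p·5+(1-p)·7 ⇒ p(-1) = (1-p)(-1) ⇒ p = 1/2

p=1/2, q=5/7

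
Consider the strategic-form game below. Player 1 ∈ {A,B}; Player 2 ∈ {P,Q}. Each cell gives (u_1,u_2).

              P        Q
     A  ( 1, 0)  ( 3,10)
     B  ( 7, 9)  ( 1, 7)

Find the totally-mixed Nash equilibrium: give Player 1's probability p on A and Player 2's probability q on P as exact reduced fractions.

p=1/6, q=1/4

P1 indiff ⇒ q·1+(1-q)·3 = q·7+(1-q)·1 ⇒ q(-6) = (1-q)(-2) ⇒ q = 1/4
P2 indiff ⇒ p·0+(1-p)·9 = p·10+(1-p)·7 ⇒ p(-10) = (1-p)(-2) ⇒ p = 1/6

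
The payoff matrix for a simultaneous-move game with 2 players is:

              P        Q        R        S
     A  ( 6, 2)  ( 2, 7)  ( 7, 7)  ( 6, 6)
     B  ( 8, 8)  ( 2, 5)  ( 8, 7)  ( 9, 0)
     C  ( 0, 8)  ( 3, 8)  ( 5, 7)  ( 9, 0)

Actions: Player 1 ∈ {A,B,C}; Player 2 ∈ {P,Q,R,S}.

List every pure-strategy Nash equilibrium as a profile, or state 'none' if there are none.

Nash profiles: (B,P), (C,Q)

(A,P): not NE [P1→B gives 8>6; P2→R gives 7>2]
(A,Q): not NE [P1→C gives 3>2]
(A,R): not NE [P1→B gives 8>7]
(A,S): not NE [P1→C gives 9>6; P2→R gives 7>6]
(B,P): NE
(B,Q): not NE [P1→C gives 3>2; P2→P gives 8>5]
(B,R): not NE [P2→P gives 8>7]
(B,S): not NE [P2→P gives 8>0]
(C,P): not NE [P1→B gives 8>0]
(C,Q): NE
(C,R): not NE [P1→B gives 8>5; P2→Q gives 8>7]
(C,S): not NE [P2→Q gives 8>0]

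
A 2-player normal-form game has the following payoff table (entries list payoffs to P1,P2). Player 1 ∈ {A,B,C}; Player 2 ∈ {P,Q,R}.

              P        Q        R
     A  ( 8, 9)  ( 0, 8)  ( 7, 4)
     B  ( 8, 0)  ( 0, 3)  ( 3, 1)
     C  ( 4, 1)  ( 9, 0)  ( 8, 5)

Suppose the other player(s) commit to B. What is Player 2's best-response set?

BR_2 = {Q}

u_2(P vs B) = 0
u_2(Q vs B) = 3
u_2(R vs B) = 1
max payoff 3 at {Q}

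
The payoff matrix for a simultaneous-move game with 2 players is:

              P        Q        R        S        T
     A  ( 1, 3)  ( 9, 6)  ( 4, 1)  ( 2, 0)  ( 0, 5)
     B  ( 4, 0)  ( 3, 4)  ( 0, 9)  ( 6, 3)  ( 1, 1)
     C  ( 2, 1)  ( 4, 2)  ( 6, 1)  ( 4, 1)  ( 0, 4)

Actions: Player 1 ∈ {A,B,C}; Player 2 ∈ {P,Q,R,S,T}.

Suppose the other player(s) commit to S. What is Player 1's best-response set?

u_1(A vs S) = 2
u_1(B vs S) = 6
u_1(C vs S) = 4
max payoff 6 at {B}

BR_1 = {B}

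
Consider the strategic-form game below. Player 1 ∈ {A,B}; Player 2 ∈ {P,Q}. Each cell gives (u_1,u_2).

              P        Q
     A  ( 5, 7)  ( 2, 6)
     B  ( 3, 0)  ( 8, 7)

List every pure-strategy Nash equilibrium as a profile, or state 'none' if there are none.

PSNE = {(A,P), (B,Q)}

(A,P): NE
(A,Q): not NE [P1→B gives 8>2; P2→P gives 7>6]
(B,P): not NE [P1→A gives 5>3; P2→Q gives 7>0]
(B,Q): NE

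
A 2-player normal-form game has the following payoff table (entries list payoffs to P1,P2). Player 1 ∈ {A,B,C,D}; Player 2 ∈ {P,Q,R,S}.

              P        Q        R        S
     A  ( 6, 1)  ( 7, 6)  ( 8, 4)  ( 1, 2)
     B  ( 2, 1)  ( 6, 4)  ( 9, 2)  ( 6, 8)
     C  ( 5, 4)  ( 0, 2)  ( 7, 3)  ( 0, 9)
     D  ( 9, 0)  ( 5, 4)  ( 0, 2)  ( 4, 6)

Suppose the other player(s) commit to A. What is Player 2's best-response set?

BR_2 = {Q}

u_2(P vs A) = 1
u_2(Q vs A) = 6
u_2(R vs A) = 4
u_2(S vs A) = 2
max payoff 6 at {Q}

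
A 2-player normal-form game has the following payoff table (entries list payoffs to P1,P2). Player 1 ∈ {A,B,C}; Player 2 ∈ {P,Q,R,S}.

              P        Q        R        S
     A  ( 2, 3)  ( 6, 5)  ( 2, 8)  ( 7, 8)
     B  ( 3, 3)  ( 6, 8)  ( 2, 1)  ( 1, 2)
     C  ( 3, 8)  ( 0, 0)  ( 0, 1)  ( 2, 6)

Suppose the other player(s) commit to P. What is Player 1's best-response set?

u_1(A vs P) = 2
u_1(B vs P) = 3
u_1(C vs P) = 3
max payoff 3 at {B,C}

P1 best: {B,C}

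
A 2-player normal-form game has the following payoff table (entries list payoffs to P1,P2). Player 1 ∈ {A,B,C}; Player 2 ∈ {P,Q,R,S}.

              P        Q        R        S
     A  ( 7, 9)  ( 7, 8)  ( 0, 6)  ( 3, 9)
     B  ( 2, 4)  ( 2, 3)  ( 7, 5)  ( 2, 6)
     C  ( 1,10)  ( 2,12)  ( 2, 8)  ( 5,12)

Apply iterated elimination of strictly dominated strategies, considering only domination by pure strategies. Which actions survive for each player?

P2 drop R (S beats it: A:9>6 B:6>5 C:12>8)
P1 drop B (A beats it: P:7>2 Q:7>2 S:3>2)
P1→{A,C} P2→{P,Q,S}

IESDS → P1:{A,C} P2:{P,Q,S}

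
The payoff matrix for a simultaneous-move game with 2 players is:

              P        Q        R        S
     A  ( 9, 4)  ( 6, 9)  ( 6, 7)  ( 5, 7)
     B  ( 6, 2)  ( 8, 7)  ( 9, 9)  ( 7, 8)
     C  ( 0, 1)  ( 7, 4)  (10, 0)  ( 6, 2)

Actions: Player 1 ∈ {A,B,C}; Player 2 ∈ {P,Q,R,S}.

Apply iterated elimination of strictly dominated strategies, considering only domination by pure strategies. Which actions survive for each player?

P2 drop P (Q beats it: A:9>4 B:7>2 C:4>1)
P1 drop A (B beats it: Q:8>6 R:9>6 S:7>5)
P1→{B,C} P2→{Q,R,S}

Remaining: P1:{B,C} P2:{Q,R,S}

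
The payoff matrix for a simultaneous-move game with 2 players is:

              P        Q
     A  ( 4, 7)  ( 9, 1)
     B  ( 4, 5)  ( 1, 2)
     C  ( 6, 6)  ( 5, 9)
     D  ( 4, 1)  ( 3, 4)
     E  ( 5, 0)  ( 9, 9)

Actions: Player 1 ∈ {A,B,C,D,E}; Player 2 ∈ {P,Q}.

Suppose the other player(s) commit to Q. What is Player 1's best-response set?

u_1(A vs Q) = 9
u_1(B vs Q) = 1
u_1(C vs Q) = 5
u_1(D vs Q) = 3
u_1(E vs Q) = 9
max payoff 9 at {A,E}

BR_1 = {A,E}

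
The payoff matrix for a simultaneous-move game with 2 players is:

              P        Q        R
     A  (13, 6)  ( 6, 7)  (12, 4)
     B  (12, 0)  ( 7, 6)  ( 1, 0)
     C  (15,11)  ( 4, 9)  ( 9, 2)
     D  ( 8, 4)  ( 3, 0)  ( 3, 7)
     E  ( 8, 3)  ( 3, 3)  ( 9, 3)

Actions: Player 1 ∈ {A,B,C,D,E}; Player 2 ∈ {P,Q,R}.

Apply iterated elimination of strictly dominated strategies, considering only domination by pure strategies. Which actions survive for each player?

Remaining: P1:{A,B,C} P2:{P,Q}

P1 drop D (A beats it: P:13>8 Q:6>3 R:12>3)
P1 drop E (A beats it: P:13>8 Q:6>3 R:12>9)
P2 drop R (Q beats it: A:7>4 B:6>0 C:9>2)
P1→{A,B,C} P2→{P,Q}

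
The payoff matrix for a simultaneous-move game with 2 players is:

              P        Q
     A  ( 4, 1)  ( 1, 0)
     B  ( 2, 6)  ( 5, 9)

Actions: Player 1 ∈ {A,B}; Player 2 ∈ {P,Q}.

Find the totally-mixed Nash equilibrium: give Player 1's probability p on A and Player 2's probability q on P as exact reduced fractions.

p=3/4, q=2/3

P1 indiff ⇒ q·4+(1-q)·1 = q·2+(1-q)·5 ⇒ q(2) = (1-q)(4) ⇒ q = 2/3
P2 indiff ⇒ p·1+(1-p)·6 = p·0+(1-p)·9 ⇒ p(1) = (1-p)(3) ⇒ p = 3/4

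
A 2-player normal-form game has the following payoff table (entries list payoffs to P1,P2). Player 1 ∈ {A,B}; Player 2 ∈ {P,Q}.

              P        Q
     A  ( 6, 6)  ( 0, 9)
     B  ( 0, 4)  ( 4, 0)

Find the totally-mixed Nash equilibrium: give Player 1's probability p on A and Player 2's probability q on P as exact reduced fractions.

P1 indiff ⇒ q·6+(1-q)·0 = q·0+(1-q)·4 ⇒ q(6) = (1-q)(4) ⇒ q = 2/5
P2 indiff ⇒ p·6+(1-p)·4 = p·9+(1-p)·0 ⇒ p(-3) = (1-p)(-4) ⇒ p = 4/7

P1 mixes 4/7 on A; P2 mixes 2/5 on P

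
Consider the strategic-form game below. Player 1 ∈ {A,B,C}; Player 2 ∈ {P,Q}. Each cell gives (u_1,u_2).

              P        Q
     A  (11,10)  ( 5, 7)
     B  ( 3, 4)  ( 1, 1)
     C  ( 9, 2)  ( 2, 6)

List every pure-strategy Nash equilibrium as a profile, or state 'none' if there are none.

(A,P): NE
(A,Q): not NE [P2→P gives 10>7]
(B,P): not NE [P1→A gives 11>3]
(B,Q): not NE [P1→A gives 5>1; P2→P gives 4>1]
(C,P): not NE [P1→A gives 11>9; P2→Q gives 6>2]
(C,Q): not NE [P1→A gives 5>2]

Nash profiles: (A,P)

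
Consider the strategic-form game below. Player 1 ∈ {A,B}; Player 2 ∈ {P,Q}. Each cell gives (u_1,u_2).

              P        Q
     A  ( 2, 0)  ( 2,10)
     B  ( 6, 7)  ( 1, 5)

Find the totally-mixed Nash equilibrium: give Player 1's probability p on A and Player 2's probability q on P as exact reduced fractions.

P1 indiff ⇒ q·2+(1-q)·2 = q·6+(1-q)·1 ⇒ q(-4) = (1-q)(-1) ⇒ q = 1/5
P2 indiff ⇒ p·0+(1-p)·7 = p·10+(1-p)·5 ⇒ p(-10) = (1-p)(-2) ⇒ p = 1/6

(p,q) = (1/6, 1/5)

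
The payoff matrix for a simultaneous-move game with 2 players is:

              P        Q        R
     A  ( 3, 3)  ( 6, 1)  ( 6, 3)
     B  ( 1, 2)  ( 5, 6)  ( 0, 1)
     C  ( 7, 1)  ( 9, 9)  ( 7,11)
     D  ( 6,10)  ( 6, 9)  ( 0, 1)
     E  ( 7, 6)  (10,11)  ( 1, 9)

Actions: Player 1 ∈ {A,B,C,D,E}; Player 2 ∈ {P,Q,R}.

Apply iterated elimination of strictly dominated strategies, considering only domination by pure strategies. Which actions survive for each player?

P1 drop A (C beats it: P:7>3 Q:9>6 R:7>6)
P1 drop B (C beats it: P:7>1 Q:9>5 R:7>0)
P1 drop D (C beats it: P:7>6 Q:9>6 R:7>0)
P2 drop P (Q beats it: C:9>1 E:11>6)
P1→{C,E} P2→{Q,R}

Survivors P1:{C,E} P2:{Q,R}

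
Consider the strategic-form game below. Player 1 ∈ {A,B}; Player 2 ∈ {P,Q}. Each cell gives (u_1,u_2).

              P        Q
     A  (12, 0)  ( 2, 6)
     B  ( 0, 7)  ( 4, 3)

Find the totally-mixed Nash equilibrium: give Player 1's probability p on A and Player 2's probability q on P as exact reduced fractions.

p=2/5, q=1/7

P1 indiff ⇒ q·12+(1-q)·2 = q·0+(1-q)·4 ⇒ q(12) = (1-q)(2) ⇒ q = 1/7
P2 indiff ⇒ p·0+(1-p)·7 = p·6+(1-p)·3 ⇒ p(-6) = (1-p)(-4) ⇒ p = 2/5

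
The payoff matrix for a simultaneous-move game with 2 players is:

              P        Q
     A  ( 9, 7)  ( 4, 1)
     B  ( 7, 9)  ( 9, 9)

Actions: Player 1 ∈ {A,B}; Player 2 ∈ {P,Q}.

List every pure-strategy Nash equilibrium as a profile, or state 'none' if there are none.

(A,P): NE
(A,Q): not NE [P1→B gives 9>4; P2→P gives 7>1]
(B,P): not NE [P1→A gives 9>7]
(B,Q): NE

Nash profiles: (A,P), (B,Q)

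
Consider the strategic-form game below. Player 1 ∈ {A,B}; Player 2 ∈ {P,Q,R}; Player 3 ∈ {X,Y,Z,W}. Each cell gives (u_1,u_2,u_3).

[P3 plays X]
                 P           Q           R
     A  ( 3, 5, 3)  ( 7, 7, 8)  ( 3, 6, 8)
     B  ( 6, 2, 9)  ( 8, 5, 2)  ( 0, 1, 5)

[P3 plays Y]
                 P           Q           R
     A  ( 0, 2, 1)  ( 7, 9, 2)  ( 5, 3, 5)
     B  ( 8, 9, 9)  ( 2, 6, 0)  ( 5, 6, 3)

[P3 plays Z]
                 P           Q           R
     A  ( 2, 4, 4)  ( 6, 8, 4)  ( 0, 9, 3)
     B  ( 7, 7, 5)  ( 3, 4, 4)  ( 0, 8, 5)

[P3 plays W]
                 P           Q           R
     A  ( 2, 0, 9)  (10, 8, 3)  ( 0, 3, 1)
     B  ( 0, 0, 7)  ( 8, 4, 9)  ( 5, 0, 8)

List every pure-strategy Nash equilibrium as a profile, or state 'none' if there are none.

(A,P,X): not NE [P1→B gives 6>3; P2→Q gives 7>5; P3→W gives 9>3]
(A,P,Y): not NE [P1→B gives 8>0; P2→Q gives 9>2; P3→W gives 9>1]
(A,P,Z): not NE [P1→B gives 7>2; P2→R gives 9>4; P3→W gives 9>4]
(A,P,W): not NE [P2→Q gives 8>0]
(A,Q,X): not NE [P1→B gives 8>7]
(A,Q,Y): not NE [P3→X gives 8>2]
(A,Q,Z): not NE [P2→R gives 9>8; P3→X gives 8>4]
(A,Q,W): not NE [P3→X gives 8>3]
(A,R,X): not NE [P2→Q gives 7>6]
(A,R,Y): not NE [P2→Q gives 9>3; P3→X gives 8>5]
(A,R,Z): not NE [P3→X gives 8>3]
(A,R,W): not NE [P1→B gives 5>0; P2→Q gives 8>3; P3→X gives 8>1]
(B,P,X): not NE [P2→Q gives 5>2]
(B,P,Y): NE
(B,P,Z): not NE [P2→R gives 8>7; P3→Y gives 9>5]
(B,P,W): not NE [P1→A gives 2>0; P2→Q gives 4>0; P3→Y gives 9>7]
(B,Q,X): not NE [P3→W gives 9>2]
(B,Q,Y): not NE [P1→A gives 7>2; P2→P gives 9>6; P3→W gives 9>0]
(B,Q,Z): not NE [P1→A gives 6>3; P2→R gives 8>4; P3→W gives 9>4]
(B,Q,W): not NE [P1→A gives 10>8]
(B,R,X): not NE [P1→A gives 3>0; P2→Q gives 5>1; P3→W gives 8>5]
(B,R,Y): not NE [P2→P gives 9>6; P3→W gives 8>3]
(B,R,Z): not NE [P3→W gives 8>5]
(B,R,W): not NE [P2→Q gives 4>0]

NE set: (B,P,Y)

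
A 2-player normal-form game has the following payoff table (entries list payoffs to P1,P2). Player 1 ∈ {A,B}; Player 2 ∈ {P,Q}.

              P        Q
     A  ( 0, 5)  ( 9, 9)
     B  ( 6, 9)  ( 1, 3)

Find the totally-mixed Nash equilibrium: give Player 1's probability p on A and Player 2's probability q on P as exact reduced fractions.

P1 indiff ⇒ q·0+(1-q)·9 = q·6+(1-q)·1 ⇒ q(-6) = (1-q)(-8) ⇒ q = 4/7
P2 indiff ⇒ p·5+(1-p)·9 = p·9+(1-p)·3 ⇒ p(-4) = (1-p)(-6) ⇒ p = 3/5

p=3/5, q=4/7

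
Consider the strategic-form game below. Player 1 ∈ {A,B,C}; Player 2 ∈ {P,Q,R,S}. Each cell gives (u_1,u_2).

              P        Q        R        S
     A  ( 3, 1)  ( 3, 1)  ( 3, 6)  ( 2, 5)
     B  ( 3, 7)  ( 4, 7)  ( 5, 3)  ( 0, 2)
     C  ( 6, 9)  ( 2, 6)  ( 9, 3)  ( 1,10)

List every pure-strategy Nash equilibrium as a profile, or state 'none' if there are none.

PSNE = {(B,Q)}

(A,P): not NE [P1→C gives 6>3; P2→R gives 6>1]
(A,Q): not NE [P1→B gives 4>3; P2→R gives 6>1]
(A,R): not NE [P1→C gives 9>3]
(A,S): not NE [P2→R gives 6>5]
(B,P): not NE [P1→C gives 6>3]
(B,Q): NE
(B,R): not NE [P1→C gives 9>5; P2→Q gives 7>3]
(B,S): not NE [P1→A gives 2>0; P2→Q gives 7>2]
(C,P): not NE [P2→S gives 10>9]
(C,Q): not NE [P1→B gives 4>2; P2→S gives 10>6]
(C,R): not NE [P2→S gives 10>3]
(C,S): not NE [P1→A gives 2>1]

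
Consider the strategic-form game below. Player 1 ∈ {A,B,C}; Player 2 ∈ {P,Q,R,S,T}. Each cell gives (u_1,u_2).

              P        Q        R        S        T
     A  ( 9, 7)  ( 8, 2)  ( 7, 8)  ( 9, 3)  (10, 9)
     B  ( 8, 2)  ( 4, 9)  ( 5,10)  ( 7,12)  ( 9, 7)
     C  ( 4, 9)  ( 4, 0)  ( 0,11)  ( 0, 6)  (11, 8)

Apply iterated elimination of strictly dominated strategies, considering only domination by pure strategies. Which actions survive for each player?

IESDS → P1:{A,C} P2:{R,T}

P1 drop B (A beats it: P:9>8 Q:8>4 R:7>5 S:9>7 T:10>9)
P2 drop P (R beats it: A:8>7 C:11>9)
P2 drop Q (R beats it: A:8>2 C:11>0)
P2 drop S (R beats it: A:8>3 C:11>6)
P1→{A,C} P2→{R,T}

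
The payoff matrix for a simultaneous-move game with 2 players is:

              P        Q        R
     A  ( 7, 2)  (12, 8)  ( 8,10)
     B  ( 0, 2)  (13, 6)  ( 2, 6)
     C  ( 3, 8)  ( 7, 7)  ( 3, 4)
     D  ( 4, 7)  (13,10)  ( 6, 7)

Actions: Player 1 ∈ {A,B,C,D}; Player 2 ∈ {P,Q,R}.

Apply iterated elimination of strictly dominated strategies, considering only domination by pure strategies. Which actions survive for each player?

IESDS → P1:{A,B,D} P2:{Q,R}

P1 drop C (A beats it: P:7>3 Q:12>7 R:8>3)
P2 drop P (Q beats it: A:8>2 B:6>2 D:10>7)
P1→{A,B,D} P2→{Q,R}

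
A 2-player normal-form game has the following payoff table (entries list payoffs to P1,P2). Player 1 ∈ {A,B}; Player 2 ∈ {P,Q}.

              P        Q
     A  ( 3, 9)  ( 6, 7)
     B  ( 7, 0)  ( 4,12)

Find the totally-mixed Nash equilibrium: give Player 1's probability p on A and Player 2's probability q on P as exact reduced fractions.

p=6/7, q=1/3

P1 indiff ⇒ q·3+(1-q)·6 = q·7+(1-q)·4 ⇒ q(-4) = (1-q)(-2) ⇒ q = 1/3
P2 indiff ⇒ p·9+(1-p)·0 = p·7+(1-p)·12 ⇒ p(2) = (1-p)(12) ⇒ p = 6/7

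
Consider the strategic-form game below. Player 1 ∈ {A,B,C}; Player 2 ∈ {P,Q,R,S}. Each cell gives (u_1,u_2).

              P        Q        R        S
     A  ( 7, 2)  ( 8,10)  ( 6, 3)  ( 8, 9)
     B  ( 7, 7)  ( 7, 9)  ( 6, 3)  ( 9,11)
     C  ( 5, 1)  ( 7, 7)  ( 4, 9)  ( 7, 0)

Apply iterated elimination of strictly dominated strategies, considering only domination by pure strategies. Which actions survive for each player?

Remaining: P1:{A,B} P2:{Q,S}

P1 drop C (A beats it: P:7>5 Q:8>7 R:6>4 S:8>7)
P2 drop P (Q beats it: A:10>2 B:9>7)
P2 drop R (Q beats it: A:10>3 B:9>3)
P1→{A,B} P2→{Q,S}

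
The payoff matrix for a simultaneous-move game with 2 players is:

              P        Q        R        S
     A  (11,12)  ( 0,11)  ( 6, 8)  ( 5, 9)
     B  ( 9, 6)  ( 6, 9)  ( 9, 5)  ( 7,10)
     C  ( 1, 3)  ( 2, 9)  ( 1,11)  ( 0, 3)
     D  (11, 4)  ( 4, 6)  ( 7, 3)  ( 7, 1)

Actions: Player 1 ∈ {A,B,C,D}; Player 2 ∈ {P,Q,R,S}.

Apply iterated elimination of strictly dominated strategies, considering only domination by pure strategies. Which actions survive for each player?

Remaining: P1:{A,B,D} P2:{P,Q,S}

P1 drop C (B beats it: P:9>1 Q:6>2 R:9>1 S:7>0)
P2 drop R (P beats it: A:12>8 B:6>5 D:4>3)
P1→{A,B,D} P2→{P,Q,S}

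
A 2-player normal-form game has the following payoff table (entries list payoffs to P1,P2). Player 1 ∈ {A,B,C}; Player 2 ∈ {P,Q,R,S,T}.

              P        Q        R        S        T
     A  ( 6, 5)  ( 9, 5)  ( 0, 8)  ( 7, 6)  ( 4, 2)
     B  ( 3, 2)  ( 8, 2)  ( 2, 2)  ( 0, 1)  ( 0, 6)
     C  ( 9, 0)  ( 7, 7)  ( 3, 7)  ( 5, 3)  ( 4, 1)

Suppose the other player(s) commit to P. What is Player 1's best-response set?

BR_1 = {C}

u_1(A vs P) = 6
u_1(B vs P) = 3
u_1(C vs P) = 9
max payoff 9 at {C}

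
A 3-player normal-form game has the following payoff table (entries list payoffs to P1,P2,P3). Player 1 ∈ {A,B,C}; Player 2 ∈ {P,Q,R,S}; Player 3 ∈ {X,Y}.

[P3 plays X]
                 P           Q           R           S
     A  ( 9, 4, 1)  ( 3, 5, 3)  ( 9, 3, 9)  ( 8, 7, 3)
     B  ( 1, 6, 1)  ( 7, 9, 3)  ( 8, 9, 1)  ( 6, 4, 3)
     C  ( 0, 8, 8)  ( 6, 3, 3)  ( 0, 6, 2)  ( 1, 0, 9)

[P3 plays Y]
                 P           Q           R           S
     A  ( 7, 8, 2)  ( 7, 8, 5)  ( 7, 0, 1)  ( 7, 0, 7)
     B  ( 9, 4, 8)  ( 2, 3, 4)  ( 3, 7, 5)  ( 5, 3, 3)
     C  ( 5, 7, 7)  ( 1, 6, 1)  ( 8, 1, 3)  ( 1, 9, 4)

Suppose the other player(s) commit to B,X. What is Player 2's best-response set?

P2 best: {Q,R}

u_2(P vs B,X) = 6
u_2(Q vs B,X) = 9
u_2(R vs B,X) = 9
u_2(S vs B,X) = 4
max payoff 9 at {Q,R}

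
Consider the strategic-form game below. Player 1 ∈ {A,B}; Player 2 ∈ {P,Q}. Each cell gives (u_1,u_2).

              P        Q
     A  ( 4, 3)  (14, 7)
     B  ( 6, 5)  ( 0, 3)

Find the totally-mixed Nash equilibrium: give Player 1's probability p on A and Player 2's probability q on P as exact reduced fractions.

P1 indiff ⇒ q·4+(1-q)·14 = q·6+(1-q)·0 ⇒ q(-2) = (1-q)(-14) ⇒ q = 7/8
P2 indiff ⇒ p·3+(1-p)·5 = p·7+(1-p)·3 ⇒ p(-4) = (1-p)(-2) ⇒ p = 1/3

p=1/3, q=7/8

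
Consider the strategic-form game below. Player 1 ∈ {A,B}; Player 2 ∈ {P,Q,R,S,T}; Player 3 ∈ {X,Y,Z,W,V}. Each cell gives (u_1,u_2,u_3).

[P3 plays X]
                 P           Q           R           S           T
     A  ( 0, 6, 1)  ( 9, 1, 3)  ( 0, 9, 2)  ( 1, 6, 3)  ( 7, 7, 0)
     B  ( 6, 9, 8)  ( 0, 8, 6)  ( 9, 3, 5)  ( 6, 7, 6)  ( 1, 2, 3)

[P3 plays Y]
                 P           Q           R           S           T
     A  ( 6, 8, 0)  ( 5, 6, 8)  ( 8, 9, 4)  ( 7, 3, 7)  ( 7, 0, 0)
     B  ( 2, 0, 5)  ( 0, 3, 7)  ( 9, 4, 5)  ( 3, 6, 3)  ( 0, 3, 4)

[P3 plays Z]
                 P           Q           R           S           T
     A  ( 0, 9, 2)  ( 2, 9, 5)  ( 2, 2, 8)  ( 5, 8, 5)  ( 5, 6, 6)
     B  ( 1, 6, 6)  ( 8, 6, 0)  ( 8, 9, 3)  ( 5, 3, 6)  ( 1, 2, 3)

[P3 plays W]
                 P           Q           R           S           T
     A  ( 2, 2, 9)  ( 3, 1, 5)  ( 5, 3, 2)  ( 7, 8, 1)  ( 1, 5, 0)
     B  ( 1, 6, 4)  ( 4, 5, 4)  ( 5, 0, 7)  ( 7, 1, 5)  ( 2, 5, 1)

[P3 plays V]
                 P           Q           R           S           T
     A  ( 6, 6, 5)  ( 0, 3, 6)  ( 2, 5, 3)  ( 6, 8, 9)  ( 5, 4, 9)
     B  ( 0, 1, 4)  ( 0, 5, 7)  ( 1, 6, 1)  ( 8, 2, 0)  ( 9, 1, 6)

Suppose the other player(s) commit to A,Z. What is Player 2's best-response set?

BR_2 = {P,Q}

u_2(P vs A,Z) = 9
u_2(Q vs A,Z) = 9
u_2(R vs A,Z) = 2
u_2(S vs A,Z) = 8
u_2(T vs A,Z) = 6
max payoff 9 at {P,Q}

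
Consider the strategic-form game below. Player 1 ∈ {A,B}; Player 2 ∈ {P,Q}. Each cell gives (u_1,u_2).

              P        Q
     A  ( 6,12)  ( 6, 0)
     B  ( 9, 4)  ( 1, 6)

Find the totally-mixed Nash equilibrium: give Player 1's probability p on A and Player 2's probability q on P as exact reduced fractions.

P1 indiff ⇒ q·6+(1-q)·6 = q·9+(1-q)·1 ⇒ q(-3) = (1-q)(-5) ⇒ q = 5/8
P2 indiff ⇒ p·12+(1-p)·4 = p·0+(1-p)·6 ⇒ p(12) = (1-p)(2) ⇒ p = 1/7

p=1/7, q=5/8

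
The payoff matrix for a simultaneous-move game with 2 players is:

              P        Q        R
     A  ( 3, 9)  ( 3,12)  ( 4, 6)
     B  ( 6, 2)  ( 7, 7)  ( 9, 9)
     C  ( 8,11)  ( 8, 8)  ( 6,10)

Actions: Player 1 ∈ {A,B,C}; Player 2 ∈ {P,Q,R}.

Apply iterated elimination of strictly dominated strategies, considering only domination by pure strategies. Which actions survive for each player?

Survivors P1:{B,C} P2:{P,R}

P1 drop A (B beats it: P:6>3 Q:7>3 R:9>4)
P2 drop Q (R beats it: B:9>7 C:10>8)
P1→{B,C} P2→{P,R}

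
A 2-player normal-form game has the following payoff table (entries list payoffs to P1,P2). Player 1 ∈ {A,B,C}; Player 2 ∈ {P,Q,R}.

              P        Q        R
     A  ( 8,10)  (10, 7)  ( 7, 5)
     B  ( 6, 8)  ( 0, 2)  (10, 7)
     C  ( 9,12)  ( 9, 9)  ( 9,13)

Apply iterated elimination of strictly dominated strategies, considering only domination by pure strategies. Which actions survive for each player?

P2 drop Q (P beats it: A:10>7 B:8>2 C:12>9)
P1 drop A (C beats it: P:9>8 R:9>7)
P1→{B,C} P2→{P,R}

Remaining: P1:{B,C} P2:{P,R}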